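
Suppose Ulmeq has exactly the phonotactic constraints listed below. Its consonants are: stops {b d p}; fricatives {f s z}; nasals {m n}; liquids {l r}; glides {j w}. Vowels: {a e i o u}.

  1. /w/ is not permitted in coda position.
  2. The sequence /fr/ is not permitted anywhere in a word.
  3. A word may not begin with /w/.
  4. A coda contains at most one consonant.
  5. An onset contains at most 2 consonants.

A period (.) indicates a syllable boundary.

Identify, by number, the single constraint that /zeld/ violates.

/zeld/: syllable 1 coda /ld/ has 2 consonants (> 1).
This is a violation of constraint 4: "A coda contains at most one consonant."
The remaining constraints (1, 2, 3, 5) are satisfied.

4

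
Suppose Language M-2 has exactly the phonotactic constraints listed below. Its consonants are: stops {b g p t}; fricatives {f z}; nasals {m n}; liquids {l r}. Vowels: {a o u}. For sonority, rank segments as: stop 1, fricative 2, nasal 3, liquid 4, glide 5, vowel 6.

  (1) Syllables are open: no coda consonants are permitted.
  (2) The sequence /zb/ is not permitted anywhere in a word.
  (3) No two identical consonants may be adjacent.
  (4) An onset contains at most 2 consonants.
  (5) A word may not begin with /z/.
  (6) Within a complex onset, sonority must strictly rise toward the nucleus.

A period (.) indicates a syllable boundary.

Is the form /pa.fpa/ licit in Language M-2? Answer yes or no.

no

/pa.fpa/ — violates constraint 6: syllable 2 onset /fp/: /f/ (fricative, 2) → /p/ (stop, 1) does not rise → illicit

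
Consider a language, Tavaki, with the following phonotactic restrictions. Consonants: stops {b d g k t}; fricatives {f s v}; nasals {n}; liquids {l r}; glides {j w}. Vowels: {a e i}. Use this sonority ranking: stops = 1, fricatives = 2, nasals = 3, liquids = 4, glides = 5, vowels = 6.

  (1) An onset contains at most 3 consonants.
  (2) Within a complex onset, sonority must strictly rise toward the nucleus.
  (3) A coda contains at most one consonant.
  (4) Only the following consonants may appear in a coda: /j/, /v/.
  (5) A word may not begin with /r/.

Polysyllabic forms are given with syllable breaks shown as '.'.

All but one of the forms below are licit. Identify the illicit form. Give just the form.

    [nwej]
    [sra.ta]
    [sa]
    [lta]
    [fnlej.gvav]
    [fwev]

[lta]

[nwej] — σ1 onset /nw/ (3→5 rises), coda /j/ ok → licit
[sra.ta] — σ1 onset /sr/ (2→4 rises), coda /∅/ ok; σ2 onset /t/, coda /∅/ ok → licit
[sa] — σ1 onset /s/, coda /∅/ ok → licit
[lta] — violates constraint 2: syllable 1 onset /lt/: /l/ (liquid, 4) → /t/ (stop, 1) does not rise → illicit
[fnlej.gvav] — σ1 onset /fnl/ (2→3→4 rises), coda /j/ ok; σ2 onset /gv/ (1→2 rises), coda /v/ ok → licit
[fwev] — σ1 onset /fw/ (2→5 rises), coda /v/ ok → licit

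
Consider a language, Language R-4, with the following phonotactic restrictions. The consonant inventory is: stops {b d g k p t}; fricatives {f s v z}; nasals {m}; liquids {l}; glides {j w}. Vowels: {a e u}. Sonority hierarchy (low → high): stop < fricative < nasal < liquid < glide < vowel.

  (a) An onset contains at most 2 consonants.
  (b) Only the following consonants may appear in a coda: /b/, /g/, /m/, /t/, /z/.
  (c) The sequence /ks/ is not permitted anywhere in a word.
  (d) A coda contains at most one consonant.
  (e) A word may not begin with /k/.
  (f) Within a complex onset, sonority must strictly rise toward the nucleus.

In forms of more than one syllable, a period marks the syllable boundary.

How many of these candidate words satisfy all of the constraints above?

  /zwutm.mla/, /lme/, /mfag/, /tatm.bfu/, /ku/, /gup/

/zwutm.mla/ — violates constraint (d): syllable 1 coda /tm/ has 2 consonants (> 1) → illicit
/lme/ — violates constraint (f): syllable 1 onset /lm/: /l/ (liquid, 4) → /m/ (nasal, 3) does not rise → illicit
/mfag/ — violates constraint (f): syllable 1 onset /mf/: /m/ (nasal, 3) → /f/ (fricative, 2) does not rise → illicit
/tatm.bfu/ — violates constraint (d): syllable 1 coda /tm/ has 2 consonants (> 1) → illicit
/ku/ — violates constraint (e): word begins with /k/ → illicit
/gup/ — violates constraint (b): syllable 1 coda contains /p/, which is not a licensed coda consonant → illicit
No form is licit → 0.

0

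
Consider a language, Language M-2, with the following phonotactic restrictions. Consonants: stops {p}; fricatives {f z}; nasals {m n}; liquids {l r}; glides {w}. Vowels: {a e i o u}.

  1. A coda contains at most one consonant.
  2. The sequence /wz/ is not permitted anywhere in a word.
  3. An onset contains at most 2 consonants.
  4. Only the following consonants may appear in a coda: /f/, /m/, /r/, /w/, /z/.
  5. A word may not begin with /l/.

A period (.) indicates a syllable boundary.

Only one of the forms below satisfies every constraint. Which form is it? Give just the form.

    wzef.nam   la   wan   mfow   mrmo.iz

wzef.nam — violates constraint 2: contains banned sequence /wz/ → not permitted
la — violates constraint 5: word begins with /l/ → not permitted
wan — violates constraint 4: syllable 1 coda contains /n/, which is not a licensed coda consonant → not permitted
mfow — σ1 onset /mf/ (2C), coda /w/ ok → permitted
mrmo.iz — violates constraint 3: syllable 1 onset /mrm/ has 3 consonants (> 2) → not permitted

mfow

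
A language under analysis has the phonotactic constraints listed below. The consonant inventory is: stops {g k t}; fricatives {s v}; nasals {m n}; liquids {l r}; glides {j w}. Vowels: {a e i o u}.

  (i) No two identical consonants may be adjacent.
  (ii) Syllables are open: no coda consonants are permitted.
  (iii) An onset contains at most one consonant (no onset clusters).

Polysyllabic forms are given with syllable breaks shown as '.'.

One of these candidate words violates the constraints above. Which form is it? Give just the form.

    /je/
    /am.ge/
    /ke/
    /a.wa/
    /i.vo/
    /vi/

/am.ge/

/je/ — σ1 onset /j/, coda /∅/ ok → permitted
/am.ge/ — violates constraint (ii): syllable 1 coda /m/ has 1 consonant (> 0) → not permitted
/ke/ — σ1 onset /k/, coda /∅/ ok → permitted
/a.wa/ — σ1 onset /∅/, coda /∅/ ok; σ2 onset /w/, coda /∅/ ok → permitted
/i.vo/ — σ1 onset /∅/, coda /∅/ ok; σ2 onset /v/, coda /∅/ ok → permitted
/vi/ — σ1 onset /v/, coda /∅/ ok → permitted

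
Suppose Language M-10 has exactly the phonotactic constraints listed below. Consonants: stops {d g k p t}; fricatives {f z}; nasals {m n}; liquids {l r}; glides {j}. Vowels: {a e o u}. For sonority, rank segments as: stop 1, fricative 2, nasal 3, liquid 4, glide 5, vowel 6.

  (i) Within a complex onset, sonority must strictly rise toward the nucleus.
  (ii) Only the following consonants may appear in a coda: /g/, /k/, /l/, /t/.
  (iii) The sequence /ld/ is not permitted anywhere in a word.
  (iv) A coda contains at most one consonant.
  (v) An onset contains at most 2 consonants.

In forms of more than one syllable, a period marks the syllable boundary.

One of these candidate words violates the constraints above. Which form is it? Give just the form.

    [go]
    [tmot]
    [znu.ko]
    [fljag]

[go] — σ1 onset /g/, coda /∅/ ok → phonotactically legal
[tmot] — σ1 onset /tm/ (1→3 rises), coda /t/ ok → phonotactically legal
[znu.ko] — σ1 onset /zn/ (2→3 rises), coda /∅/ ok; σ2 onset /k/, coda /∅/ ok → phonotactically legal
[fljag] — violates constraint (v): syllable 1 onset /flj/ has 3 consonants (> 2) → phonotactically illegal

[fljag]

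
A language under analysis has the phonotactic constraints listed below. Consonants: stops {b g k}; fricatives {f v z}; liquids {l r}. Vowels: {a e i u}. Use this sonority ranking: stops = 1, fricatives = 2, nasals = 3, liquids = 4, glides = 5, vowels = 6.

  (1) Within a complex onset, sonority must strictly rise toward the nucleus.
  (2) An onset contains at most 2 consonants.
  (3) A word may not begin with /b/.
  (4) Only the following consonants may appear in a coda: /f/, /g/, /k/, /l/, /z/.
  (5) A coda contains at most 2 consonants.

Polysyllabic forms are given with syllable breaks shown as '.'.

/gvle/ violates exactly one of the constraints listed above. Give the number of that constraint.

2

/gvle/: syllable 1 onset /gvl/ has 3 consonants (> 2).
This is a violation of constraint 2: "An onset contains at most 2 consonants."
The remaining constraints (1, 3, 4, 5) are satisfied.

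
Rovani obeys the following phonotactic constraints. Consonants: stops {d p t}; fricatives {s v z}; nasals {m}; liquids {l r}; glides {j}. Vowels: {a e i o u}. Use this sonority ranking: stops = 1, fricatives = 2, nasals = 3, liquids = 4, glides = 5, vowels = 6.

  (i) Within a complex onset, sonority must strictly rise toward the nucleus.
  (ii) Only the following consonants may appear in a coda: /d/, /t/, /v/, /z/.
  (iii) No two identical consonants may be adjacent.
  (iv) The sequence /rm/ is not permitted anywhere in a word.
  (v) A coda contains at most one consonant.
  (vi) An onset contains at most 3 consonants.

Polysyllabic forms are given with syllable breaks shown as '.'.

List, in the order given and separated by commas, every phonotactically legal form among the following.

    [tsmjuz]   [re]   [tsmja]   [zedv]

[re]

[tsmjuz] — violates constraint (vi): syllable 1 onset /tsmj/ has 4 consonants (> 3) → phonotactically illegal
[re] — σ1 onset /r/, coda /∅/ ok → phonotactically legal
[tsmja] — violates constraint (vi): syllable 1 onset /tsmj/ has 4 consonants (> 3) → phonotactically illegal
[zedv] — violates constraint (v): syllable 1 coda /dv/ has 2 consonants (> 1) → phonotactically illegal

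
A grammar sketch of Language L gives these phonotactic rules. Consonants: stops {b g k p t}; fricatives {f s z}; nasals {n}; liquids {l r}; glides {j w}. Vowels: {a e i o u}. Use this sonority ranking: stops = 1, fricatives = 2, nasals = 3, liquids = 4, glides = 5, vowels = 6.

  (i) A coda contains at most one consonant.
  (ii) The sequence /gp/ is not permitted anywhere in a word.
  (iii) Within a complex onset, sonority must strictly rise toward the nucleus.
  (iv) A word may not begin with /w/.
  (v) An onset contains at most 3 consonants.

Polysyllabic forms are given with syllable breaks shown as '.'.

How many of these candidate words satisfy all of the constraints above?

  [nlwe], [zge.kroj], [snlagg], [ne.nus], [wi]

[nlwe] — σ1 onset /nlw/ (3→4→5 rises), coda /∅/ ok → phonotactically legal
[zge.kroj] — violates constraint (iii): syllable 1 onset /zg/: /z/ (fricative, 2) → /g/ (stop, 1) does not rise → phonotactically illegal
[snlagg] — violates constraint (i): syllable 1 coda /gg/ has 2 consonants (> 1) → phonotactically illegal
[ne.nus] — σ1 onset /n/, coda /∅/ ok; σ2 onset /n/, coda /s/ ok → phonotactically legal
[wi] — violates constraint (iv): word begins with /w/ → phonotactically illegal
Phonotactically legal: [nlwe], [ne.nus] → 2.

2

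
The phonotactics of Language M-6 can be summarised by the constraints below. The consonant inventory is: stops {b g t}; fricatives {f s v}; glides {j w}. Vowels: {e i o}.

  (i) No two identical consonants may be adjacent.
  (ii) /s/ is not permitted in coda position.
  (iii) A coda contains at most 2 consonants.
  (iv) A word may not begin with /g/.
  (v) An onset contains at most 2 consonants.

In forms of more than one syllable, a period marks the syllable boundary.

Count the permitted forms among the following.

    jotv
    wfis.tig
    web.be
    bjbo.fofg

jotv — σ1 onset /j/, coda /tv/ (2C) ok → permitted
wfis.tig — violates constraint (ii): syllable 1 coda contains /s/ → not permitted
web.be — violates constraint (i): adjacent identical consonants /bb/ → not permitted
bjbo.fofg — violates constraint (v): syllable 1 onset /bjb/ has 3 consonants (> 2) → not permitted
Permitted: jotv → 1.

1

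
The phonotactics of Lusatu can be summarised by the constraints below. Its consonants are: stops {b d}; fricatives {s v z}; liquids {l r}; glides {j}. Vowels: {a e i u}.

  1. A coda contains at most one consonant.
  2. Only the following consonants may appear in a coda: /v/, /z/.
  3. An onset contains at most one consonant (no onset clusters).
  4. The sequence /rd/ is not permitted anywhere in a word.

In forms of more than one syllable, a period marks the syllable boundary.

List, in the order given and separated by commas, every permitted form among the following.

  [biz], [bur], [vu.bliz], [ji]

[biz] — σ1 onset /b/, coda /z/ ok → permitted
[bur] — violates constraint 2: syllable 1 coda contains /r/, which is not a licensed coda consonant → not permitted
[vu.bliz] — violates constraint 3: syllable 2 onset /bl/ has 2 consonants (> 1) → not permitted
[ji] — σ1 onset /j/, coda /∅/ ok → permitted

[biz], [ji]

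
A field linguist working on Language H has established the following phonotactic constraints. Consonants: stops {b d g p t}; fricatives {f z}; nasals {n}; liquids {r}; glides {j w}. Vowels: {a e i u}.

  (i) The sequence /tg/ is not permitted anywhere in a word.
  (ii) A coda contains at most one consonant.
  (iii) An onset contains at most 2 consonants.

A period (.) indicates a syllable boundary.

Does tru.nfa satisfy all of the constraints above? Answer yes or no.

yes

tru.nfa — σ1 onset /tr/ (2C), coda /∅/ ok; σ2 onset /nf/ (2C), coda /∅/ ok → phonotactically legal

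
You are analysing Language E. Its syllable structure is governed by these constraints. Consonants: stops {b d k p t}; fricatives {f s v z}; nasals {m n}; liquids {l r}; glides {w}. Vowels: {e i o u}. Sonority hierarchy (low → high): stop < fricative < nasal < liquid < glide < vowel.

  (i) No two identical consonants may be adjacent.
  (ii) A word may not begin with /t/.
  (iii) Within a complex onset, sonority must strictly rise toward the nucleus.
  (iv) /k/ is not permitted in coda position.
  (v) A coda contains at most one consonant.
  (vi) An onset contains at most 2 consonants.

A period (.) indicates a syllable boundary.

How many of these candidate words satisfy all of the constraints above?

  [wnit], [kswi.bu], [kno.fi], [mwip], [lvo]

[wnit] — violates constraint (iii): syllable 1 onset /wn/: /w/ (glide, 5) → /n/ (nasal, 3) does not rise → ill-formed
[kswi.bu] — violates constraint (vi): syllable 1 onset /ksw/ has 3 consonants (> 2) → ill-formed
[kno.fi] — σ1 onset /kn/ (1→3 rises), coda /∅/ ok; σ2 onset /f/, coda /∅/ ok → well-formed
[mwip] — σ1 onset /mw/ (3→5 rises), coda /p/ ok → well-formed
[lvo] — violates constraint (iii): syllable 1 onset /lv/: /l/ (liquid, 4) → /v/ (fricative, 2) does not rise → ill-formed
Well-formed: [kno.fi], [mwip] → 2.

2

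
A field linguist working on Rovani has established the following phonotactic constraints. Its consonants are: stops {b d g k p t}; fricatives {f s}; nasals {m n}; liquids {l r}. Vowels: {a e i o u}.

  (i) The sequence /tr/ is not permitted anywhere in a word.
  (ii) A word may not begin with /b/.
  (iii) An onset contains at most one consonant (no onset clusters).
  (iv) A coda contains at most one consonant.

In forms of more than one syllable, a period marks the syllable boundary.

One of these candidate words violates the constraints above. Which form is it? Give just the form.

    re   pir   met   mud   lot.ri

re — σ1 onset /r/, coda /∅/ ok → well-formed
pir — σ1 onset /p/, coda /r/ ok → well-formed
met — σ1 onset /m/, coda /t/ ok → well-formed
mud — σ1 onset /m/, coda /d/ ok → well-formed
lot.ri — violates constraint (i): contains banned sequence /tr/ → ill-formed

lot.ri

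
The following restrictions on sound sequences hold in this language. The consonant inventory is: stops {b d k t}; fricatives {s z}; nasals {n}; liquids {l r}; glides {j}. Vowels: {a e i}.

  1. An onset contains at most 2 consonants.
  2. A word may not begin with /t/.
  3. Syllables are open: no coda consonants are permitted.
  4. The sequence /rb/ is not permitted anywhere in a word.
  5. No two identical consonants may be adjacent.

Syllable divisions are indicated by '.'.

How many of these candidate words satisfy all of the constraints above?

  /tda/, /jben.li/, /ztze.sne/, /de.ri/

1

/tda/ — violates constraint 2: word begins with /t/ → ill-formed
/jben.li/ — violates constraint 3: syllable 1 coda /n/ has 1 consonant (> 0) → ill-formed
/ztze.sne/ — violates constraint 1: syllable 1 onset /ztz/ has 3 consonants (> 2) → ill-formed
/de.ri/ — σ1 onset /d/, coda /∅/ ok; σ2 onset /r/, coda /∅/ ok → well-formed
Well-formed: /de.ri/ → 1.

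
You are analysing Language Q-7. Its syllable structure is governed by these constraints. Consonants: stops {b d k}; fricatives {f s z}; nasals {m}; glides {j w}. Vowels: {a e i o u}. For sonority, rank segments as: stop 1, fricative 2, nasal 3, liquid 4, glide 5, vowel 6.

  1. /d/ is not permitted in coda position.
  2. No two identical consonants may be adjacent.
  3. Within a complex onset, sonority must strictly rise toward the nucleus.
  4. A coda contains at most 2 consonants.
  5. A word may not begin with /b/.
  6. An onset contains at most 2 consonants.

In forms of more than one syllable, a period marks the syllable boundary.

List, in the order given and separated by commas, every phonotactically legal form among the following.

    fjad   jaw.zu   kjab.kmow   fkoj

fjad — violates constraint 1: syllable 1 coda contains /d/ → phonotactically illegal
jaw.zu — σ1 onset /j/, coda /w/ ok; σ2 onset /z/, coda /∅/ ok → phonotactically legal
kjab.kmow — σ1 onset /kj/ (1→5 rises), coda /b/ ok; σ2 onset /km/ (1→3 rises), coda /w/ ok → phonotactically legal
fkoj — violates constraint 3: syllable 1 onset /fk/: /f/ (fricative, 2) → /k/ (stop, 1) does not rise → phonotactically illegal

jaw.zu, kjab.kmow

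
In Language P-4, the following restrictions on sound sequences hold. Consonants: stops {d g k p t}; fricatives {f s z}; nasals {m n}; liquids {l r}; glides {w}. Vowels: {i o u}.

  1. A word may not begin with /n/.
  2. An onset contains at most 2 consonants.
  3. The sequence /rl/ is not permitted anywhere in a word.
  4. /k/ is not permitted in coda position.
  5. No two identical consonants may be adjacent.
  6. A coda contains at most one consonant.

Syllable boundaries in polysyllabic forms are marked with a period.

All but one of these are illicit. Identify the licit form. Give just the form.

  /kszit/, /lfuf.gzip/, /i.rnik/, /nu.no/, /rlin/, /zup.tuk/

/kszit/ — violates constraint 2: syllable 1 onset /ksz/ has 3 consonants (> 2) → illicit
/lfuf.gzip/ — σ1 onset /lf/ (2C), coda /f/ ok; σ2 onset /gz/ (2C), coda /p/ ok → licit
/i.rnik/ — violates constraint 4: syllable 2 coda contains /k/ → illicit
/nu.no/ — violates constraint 1: word begins with /n/ → illicit
/rlin/ — violates constraint 3: contains banned sequence /rl/ → illicit
/zup.tuk/ — violates constraint 4: syllable 2 coda contains /k/ → illicit

/lfuf.gzip/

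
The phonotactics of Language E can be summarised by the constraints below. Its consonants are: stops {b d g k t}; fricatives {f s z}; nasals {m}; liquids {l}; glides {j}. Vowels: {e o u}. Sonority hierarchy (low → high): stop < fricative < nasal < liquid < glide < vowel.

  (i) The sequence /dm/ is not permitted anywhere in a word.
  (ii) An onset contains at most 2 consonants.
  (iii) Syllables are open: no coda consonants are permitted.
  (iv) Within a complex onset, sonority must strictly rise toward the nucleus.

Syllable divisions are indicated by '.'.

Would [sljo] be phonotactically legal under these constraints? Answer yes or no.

[sljo] — violates constraint (ii): syllable 1 onset /slj/ has 3 consonants (> 2) → phonotactically illegal

no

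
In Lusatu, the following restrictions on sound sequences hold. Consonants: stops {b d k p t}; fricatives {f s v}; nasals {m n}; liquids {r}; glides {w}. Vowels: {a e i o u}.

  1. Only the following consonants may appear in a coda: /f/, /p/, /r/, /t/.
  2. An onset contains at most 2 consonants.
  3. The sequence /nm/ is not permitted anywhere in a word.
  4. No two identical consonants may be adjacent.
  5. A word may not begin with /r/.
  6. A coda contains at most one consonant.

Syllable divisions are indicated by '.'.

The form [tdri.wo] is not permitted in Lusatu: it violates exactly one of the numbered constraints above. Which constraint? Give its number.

2

[tdri.wo]: syllable 1 onset /tdr/ has 3 consonants (> 2).
This is a violation of constraint 2: "An onset contains at most 2 consonants."
The remaining constraints (1, 3, 4, 5, 6) are satisfied.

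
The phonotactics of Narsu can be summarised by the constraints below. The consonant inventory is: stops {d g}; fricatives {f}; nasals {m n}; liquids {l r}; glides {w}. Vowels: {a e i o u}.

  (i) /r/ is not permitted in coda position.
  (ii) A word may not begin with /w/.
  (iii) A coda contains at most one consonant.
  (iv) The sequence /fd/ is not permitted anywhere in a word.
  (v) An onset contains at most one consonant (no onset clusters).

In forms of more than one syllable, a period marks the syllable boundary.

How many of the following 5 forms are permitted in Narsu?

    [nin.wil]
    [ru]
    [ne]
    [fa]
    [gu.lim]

5

[nin.wil] — σ1 onset /n/, coda /n/ ok; σ2 onset /w/, coda /l/ ok → permitted
[ru] — σ1 onset /r/, coda /∅/ ok → permitted
[ne] — σ1 onset /n/, coda /∅/ ok → permitted
[fa] — σ1 onset /f/, coda /∅/ ok → permitted
[gu.lim] — σ1 onset /g/, coda /∅/ ok; σ2 onset /l/, coda /m/ ok → permitted
Permitted: [nin.wil], [ru], [ne], [fa], [gu.lim] → 5.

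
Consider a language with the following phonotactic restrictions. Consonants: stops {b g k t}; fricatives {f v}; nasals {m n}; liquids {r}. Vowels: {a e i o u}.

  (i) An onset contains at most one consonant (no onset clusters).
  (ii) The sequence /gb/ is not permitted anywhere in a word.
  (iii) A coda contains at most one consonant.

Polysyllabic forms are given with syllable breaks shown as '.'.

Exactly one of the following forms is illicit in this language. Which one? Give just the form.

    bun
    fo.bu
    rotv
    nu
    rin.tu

bun — σ1 onset /b/, coda /n/ ok → licit
fo.bu — σ1 onset /f/, coda /∅/ ok; σ2 onset /b/, coda /∅/ ok → licit
rotv — violates constraint (iii): syllable 1 coda /tv/ has 2 consonants (> 1) → illicit
nu — σ1 onset /n/, coda /∅/ ok → licit
rin.tu — σ1 onset /r/, coda /n/ ok; σ2 onset /t/, coda /∅/ ok → licit

rotv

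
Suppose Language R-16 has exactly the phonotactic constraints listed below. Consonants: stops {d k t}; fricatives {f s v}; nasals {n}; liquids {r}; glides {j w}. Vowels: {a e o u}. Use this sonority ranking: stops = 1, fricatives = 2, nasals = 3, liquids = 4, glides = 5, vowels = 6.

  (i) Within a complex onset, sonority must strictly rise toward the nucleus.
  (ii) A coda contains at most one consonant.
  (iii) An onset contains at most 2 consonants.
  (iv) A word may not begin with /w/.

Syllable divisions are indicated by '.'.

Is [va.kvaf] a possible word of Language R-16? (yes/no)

[va.kvaf] — σ1 onset /v/, coda /∅/ ok; σ2 onset /kv/ (1→2 rises), coda /f/ ok → phonotactically legal

yes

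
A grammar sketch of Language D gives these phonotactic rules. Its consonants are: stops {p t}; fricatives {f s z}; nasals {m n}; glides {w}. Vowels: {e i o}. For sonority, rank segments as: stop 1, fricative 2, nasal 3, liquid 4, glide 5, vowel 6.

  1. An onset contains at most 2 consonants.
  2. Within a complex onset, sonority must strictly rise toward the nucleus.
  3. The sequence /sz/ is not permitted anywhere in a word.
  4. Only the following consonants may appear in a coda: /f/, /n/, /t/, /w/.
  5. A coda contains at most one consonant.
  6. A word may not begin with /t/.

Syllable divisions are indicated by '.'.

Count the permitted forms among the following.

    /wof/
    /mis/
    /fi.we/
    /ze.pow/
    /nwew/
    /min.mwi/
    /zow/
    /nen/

/wof/ — σ1 onset /w/, coda /f/ ok → permitted
/mis/ — violates constraint 4: syllable 1 coda contains /s/, which is not a licensed coda consonant → not permitted
/fi.we/ — σ1 onset /f/, coda /∅/ ok; σ2 onset /w/, coda /∅/ ok → permitted
/ze.pow/ — σ1 onset /z/, coda /∅/ ok; σ2 onset /p/, coda /w/ ok → permitted
/nwew/ — σ1 onset /nw/ (3→5 rises), coda /w/ ok → permitted
/min.mwi/ — σ1 onset /m/, coda /n/ ok; σ2 onset /mw/ (3→5 rises), coda /∅/ ok → permitted
/zow/ — σ1 onset /z/, coda /w/ ok → permitted
/nen/ — σ1 onset /n/, coda /n/ ok → permitted
Permitted: /wof/, /fi.we/, /ze.pow/, /nwew/, /min.mwi/, /zow/, /nen/ → 7.

7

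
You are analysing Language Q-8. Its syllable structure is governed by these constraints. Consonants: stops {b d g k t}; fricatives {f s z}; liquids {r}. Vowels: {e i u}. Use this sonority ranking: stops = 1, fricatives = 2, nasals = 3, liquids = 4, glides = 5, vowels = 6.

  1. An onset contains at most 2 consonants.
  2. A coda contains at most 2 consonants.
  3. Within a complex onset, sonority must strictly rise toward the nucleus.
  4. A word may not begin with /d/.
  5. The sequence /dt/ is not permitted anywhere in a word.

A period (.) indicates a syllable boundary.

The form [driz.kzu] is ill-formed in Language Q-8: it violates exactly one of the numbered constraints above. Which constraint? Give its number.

4

[driz.kzu]: word begins with /d/.
This is a violation of constraint 4: "A word may not begin with /d/."
The remaining constraints (1, 2, 3, 5) are satisfied.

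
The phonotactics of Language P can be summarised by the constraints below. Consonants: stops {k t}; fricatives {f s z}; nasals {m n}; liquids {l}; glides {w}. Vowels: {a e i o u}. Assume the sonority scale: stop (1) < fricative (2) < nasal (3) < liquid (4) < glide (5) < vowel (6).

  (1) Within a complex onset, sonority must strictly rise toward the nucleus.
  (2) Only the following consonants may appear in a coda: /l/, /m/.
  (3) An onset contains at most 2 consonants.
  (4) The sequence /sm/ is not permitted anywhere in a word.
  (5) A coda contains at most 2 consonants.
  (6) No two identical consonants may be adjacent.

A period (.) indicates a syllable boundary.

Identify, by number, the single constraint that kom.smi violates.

kom.smi: contains banned sequence /sm/.
This is a violation of constraint 4: "The sequence /sm/ is not permitted anywhere in a word."
The remaining constraints (1, 2, 3, 5, 6) are satisfied.

4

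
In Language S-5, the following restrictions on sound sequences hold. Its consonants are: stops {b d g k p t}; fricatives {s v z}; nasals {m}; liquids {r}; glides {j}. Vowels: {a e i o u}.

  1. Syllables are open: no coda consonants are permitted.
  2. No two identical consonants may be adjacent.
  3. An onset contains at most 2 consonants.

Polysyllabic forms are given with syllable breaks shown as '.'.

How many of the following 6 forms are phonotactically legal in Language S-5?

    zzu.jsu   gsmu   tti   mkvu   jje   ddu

zzu.jsu — violates constraint 2: adjacent identical consonants /zz/ → phonotactically illegal
gsmu — violates constraint 3: syllable 1 onset /gsm/ has 3 consonants (> 2) → phonotactically illegal
tti — violates constraint 2: adjacent identical consonants /tt/ → phonotactically illegal
mkvu — violates constraint 3: syllable 1 onset /mkv/ has 3 consonants (> 2) → phonotactically illegal
jje — violates constraint 2: adjacent identical consonants /jj/ → phonotactically illegal
ddu — violates constraint 2: adjacent identical consonants /dd/ → phonotactically illegal
No form is phonotactically legal → 0.

0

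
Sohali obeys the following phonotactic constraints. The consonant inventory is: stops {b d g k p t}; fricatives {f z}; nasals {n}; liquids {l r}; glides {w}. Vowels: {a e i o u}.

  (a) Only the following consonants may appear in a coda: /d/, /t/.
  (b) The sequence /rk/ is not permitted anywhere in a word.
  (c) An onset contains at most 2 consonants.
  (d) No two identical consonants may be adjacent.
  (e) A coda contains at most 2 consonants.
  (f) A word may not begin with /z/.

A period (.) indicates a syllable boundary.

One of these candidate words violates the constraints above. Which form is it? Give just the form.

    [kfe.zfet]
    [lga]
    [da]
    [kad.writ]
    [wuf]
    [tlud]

[kfe.zfet] — σ1 onset /kf/ (2C), coda /∅/ ok; σ2 onset /zf/ (2C), coda /t/ ok → permitted
[lga] — σ1 onset /lg/ (2C), coda /∅/ ok → permitted
[da] — σ1 onset /d/, coda /∅/ ok → permitted
[kad.writ] — σ1 onset /k/, coda /d/ ok; σ2 onset /wr/ (2C), coda /t/ ok → permitted
[wuf] — violates constraint (a): syllable 1 coda contains /f/, which is not a licensed coda consonant → not permitted
[tlud] — σ1 onset /tl/ (2C), coda /d/ ok → permitted

[wuf]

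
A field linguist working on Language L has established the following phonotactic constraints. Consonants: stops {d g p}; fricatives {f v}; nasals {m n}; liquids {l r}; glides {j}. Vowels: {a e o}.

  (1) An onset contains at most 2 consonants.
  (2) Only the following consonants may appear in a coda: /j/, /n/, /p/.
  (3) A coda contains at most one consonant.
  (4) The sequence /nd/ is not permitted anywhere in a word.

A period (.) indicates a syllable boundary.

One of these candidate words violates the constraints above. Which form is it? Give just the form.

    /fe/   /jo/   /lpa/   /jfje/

/fe/ — σ1 onset /f/, coda /∅/ ok → licit
/jo/ — σ1 onset /j/, coda /∅/ ok → licit
/lpa/ — σ1 onset /lp/ (2C), coda /∅/ ok → licit
/jfje/ — violates constraint 1: syllable 1 onset /jfj/ has 3 consonants (> 2) → illicit

/jfje/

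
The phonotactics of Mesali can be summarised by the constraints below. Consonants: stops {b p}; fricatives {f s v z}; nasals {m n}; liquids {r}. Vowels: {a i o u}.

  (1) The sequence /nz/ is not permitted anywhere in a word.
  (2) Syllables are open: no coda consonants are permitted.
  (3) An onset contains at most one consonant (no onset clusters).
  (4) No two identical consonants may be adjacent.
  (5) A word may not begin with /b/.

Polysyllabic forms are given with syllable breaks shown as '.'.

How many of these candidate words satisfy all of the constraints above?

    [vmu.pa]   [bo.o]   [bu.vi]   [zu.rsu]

0

[vmu.pa] — violates constraint 3: syllable 1 onset /vm/ has 2 consonants (> 1) → not permitted
[bo.o] — violates constraint 5: word begins with /b/ → not permitted
[bu.vi] — violates constraint 5: word begins with /b/ → not permitted
[zu.rsu] — violates constraint 3: syllable 2 onset /rs/ has 2 consonants (> 1) → not permitted
No form is permitted → 0.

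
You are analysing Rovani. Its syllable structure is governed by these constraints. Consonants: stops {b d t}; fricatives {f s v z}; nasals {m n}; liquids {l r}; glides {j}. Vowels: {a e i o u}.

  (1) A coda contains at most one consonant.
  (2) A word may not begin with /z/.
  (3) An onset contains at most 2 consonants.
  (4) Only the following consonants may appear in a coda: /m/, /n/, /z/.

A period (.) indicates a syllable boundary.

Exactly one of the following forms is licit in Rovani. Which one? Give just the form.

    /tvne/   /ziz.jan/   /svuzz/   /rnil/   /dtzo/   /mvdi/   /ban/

/tvne/ — violates constraint 3: syllable 1 onset /tvn/ has 3 consonants (> 2) → illicit
/ziz.jan/ — violates constraint 2: word begins with /z/ → illicit
/svuzz/ — violates constraint 1: syllable 1 coda /zz/ has 2 consonants (> 1) → illicit
/rnil/ — violates constraint 4: syllable 1 coda contains /l/, which is not a licensed coda consonant → illicit
/dtzo/ — violates constraint 3: syllable 1 onset /dtz/ has 3 consonants (> 2) → illicit
/mvdi/ — violates constraint 3: syllable 1 onset /mvd/ has 3 consonants (> 2) → illicit
/ban/ — σ1 onset /b/, coda /n/ ok → licit

/ban/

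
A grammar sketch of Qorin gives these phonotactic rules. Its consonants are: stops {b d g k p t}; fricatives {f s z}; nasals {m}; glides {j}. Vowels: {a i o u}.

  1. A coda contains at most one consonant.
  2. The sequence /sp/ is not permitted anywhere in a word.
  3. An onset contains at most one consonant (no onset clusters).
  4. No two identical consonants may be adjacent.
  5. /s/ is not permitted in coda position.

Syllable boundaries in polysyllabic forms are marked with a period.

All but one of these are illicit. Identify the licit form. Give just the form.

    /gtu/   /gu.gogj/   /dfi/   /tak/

/tak/

/gtu/ — violates constraint 3: syllable 1 onset /gt/ has 2 consonants (> 1) → illicit
/gu.gogj/ — violates constraint 1: syllable 2 coda /gj/ has 2 consonants (> 1) → illicit
/dfi/ — violates constraint 3: syllable 1 onset /df/ has 2 consonants (> 1) → illicit
/tak/ — σ1 onset /t/, coda /k/ ok → licit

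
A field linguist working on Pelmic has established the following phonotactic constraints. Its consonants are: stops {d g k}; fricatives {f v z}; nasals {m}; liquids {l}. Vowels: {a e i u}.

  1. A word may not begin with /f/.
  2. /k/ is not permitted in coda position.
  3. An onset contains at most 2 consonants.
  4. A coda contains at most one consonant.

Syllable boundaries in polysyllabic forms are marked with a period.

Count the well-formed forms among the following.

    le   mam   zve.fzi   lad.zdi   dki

5

le — σ1 onset /l/, coda /∅/ ok → well-formed
mam — σ1 onset /m/, coda /m/ ok → well-formed
zve.fzi — σ1 onset /zv/ (2C), coda /∅/ ok; σ2 onset /fz/ (2C), coda /∅/ ok → well-formed
lad.zdi — σ1 onset /l/, coda /d/ ok; σ2 onset /zd/ (2C), coda /∅/ ok → well-formed
dki — σ1 onset /dk/ (2C), coda /∅/ ok → well-formed
Well-formed: le, mam, zve.fzi, lad.zdi, dki → 5.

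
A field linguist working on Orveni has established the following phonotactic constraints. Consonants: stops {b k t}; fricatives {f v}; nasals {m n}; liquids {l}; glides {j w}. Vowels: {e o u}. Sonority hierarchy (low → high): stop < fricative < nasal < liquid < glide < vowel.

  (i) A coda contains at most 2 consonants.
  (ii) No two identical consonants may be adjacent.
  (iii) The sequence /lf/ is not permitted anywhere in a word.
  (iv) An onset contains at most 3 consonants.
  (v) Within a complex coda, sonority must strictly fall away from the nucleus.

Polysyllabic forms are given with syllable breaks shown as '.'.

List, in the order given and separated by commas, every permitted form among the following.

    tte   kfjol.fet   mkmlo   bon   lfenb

tte — violates constraint (ii): adjacent identical consonants /tt/ → not permitted
kfjol.fet — violates constraint (iii): contains banned sequence /lf/ → not permitted
mkmlo — violates constraint (iv): syllable 1 onset /mkml/ has 4 consonants (> 3) → not permitted
bon — σ1 onset /b/, coda /n/ ok → permitted
lfenb — violates constraint (iii): contains banned sequence /lf/ → not permitted

bon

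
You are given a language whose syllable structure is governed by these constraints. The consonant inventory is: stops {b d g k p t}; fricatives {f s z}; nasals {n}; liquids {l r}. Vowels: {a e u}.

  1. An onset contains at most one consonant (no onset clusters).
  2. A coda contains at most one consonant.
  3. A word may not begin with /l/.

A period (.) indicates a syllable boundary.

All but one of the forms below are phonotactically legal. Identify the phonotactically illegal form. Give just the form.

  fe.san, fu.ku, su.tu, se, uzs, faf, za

fe.san — σ1 onset /f/, coda /∅/ ok; σ2 onset /s/, coda /n/ ok → phonotactically legal
fu.ku — σ1 onset /f/, coda /∅/ ok; σ2 onset /k/, coda /∅/ ok → phonotactically legal
su.tu — σ1 onset /s/, coda /∅/ ok; σ2 onset /t/, coda /∅/ ok → phonotactically legal
se — σ1 onset /s/, coda /∅/ ok → phonotactically legal
uzs — violates constraint 2: syllable 1 coda /zs/ has 2 consonants (> 1) → phonotactically illegal
faf — σ1 onset /f/, coda /f/ ok → phonotactically legal
za — σ1 onset /z/, coda /∅/ ok → phonotactically legal

uzs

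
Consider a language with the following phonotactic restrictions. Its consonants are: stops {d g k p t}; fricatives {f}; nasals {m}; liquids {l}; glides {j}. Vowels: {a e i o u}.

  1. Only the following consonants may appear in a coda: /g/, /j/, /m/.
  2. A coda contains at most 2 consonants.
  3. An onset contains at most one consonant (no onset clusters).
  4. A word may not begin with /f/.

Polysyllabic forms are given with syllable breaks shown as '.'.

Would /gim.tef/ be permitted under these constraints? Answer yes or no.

/gim.tef/ — violates constraint 1: syllable 2 coda contains /f/, which is not a licensed coda consonant → not permitted

no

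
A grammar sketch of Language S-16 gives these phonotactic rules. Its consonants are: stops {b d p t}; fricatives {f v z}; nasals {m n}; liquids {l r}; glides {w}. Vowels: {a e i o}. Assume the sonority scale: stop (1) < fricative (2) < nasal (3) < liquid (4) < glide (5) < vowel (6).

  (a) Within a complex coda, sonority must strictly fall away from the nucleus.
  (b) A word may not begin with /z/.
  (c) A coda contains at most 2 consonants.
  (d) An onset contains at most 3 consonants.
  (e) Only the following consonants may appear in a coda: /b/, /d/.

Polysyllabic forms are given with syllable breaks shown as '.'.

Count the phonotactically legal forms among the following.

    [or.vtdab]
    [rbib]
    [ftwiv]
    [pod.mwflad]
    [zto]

[or.vtdab] — violates constraint (e): syllable 1 coda contains /r/, which is not a licensed coda consonant → phonotactically illegal
[rbib] — σ1 onset /rb/ (2C), coda /b/ ok → phonotactically legal
[ftwiv] — violates constraint (e): syllable 1 coda contains /v/, which is not a licensed coda consonant → phonotactically illegal
[pod.mwflad] — violates constraint (d): syllable 2 onset /mwfl/ has 4 consonants (> 3) → phonotactically illegal
[zto] — violates constraint (b): word begins with /z/ → phonotactically illegal
Phonotactically legal: [rbib] → 1.

1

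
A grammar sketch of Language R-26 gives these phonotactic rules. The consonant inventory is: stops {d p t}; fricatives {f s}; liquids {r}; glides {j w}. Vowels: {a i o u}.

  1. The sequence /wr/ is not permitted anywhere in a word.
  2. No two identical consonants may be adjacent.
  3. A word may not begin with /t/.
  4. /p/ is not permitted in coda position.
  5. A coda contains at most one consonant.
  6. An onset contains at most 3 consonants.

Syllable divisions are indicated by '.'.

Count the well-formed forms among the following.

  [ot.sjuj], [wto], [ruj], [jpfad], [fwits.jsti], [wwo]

4

[ot.sjuj] — σ1 onset /∅/, coda /t/ ok; σ2 onset /sj/ (2C), coda /j/ ok → well-formed
[wto] — σ1 onset /wt/ (2C), coda /∅/ ok → well-formed
[ruj] — σ1 onset /r/, coda /j/ ok → well-formed
[jpfad] — σ1 onset /jpf/ (3C), coda /d/ ok → well-formed
[fwits.jsti] — violates constraint 5: syllable 1 coda /ts/ has 2 consonants (> 1) → ill-formed
[wwo] — violates constraint 2: adjacent identical consonants /ww/ → ill-formed
Well-formed: [ot.sjuj], [wto], [ruj], [jpfad] → 4.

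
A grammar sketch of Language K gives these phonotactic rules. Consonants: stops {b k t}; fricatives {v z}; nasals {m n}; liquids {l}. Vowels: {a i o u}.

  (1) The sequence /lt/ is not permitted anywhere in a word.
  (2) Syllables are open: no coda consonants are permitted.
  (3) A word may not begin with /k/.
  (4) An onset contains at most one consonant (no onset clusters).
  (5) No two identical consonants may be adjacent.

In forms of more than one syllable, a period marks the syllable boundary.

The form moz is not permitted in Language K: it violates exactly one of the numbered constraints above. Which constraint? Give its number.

moz: syllable 1 coda /z/ has 1 consonant (> 0).
This is a violation of constraint 2: "Syllables are open: no coda consonants are permitted."
The remaining constraints (1, 3, 4, 5) are satisfied.

2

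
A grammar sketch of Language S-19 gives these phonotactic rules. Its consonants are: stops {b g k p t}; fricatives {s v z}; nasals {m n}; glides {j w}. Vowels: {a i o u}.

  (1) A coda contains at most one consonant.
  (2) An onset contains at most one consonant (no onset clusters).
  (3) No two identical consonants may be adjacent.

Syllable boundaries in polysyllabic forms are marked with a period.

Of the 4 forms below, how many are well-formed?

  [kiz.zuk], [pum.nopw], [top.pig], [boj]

[kiz.zuk] — violates constraint 3: adjacent identical consonants /zz/ → ill-formed
[pum.nopw] — violates constraint 1: syllable 2 coda /pw/ has 2 consonants (> 1) → ill-formed
[top.pig] — violates constraint 3: adjacent identical consonants /pp/ → ill-formed
[boj] — σ1 onset /b/, coda /j/ ok → well-formed
Well-formed: [boj] → 1.

1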